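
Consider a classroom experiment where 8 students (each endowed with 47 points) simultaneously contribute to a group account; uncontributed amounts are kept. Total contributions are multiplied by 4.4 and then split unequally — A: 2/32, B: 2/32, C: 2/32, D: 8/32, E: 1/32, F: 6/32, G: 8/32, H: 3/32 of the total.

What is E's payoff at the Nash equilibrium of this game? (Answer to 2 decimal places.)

59.93 points

A player with share s gets back 4.4·s per unit contributed, so full contribution is dominant for anyone with s > 1/4.4 = 0.2273 and zero contribution is dominant for anyone below.
D and G are above the threshold, contributing 47 each; the remaining 6 contribute 0. Total contributed: 94.
E keeps 47 and receives 4.4 × 94 × 1/32 = 12.93 from the group account, for a payoff of 59.93.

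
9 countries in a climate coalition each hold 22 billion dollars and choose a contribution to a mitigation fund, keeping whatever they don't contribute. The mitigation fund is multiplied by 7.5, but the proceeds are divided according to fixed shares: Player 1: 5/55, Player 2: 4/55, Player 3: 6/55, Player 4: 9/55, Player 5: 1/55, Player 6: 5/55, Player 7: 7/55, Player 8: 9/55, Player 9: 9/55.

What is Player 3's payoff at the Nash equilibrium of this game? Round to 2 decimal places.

76.00 billion dollars

Each unit j contributes comes back to j as 7.5 × (j's share), so j prefers to contribute only if that share exceeds 1/7.5 = 0.1333; otherwise keeping the unit dominates.
Player 4, Player 8 and Player 9 are above the threshold, contributing 22 each; the remaining 6 contribute 0. Total contributed: 66.
Player 3 keeps 22 and receives 7.5 × 66 × 6/55 = 54.00 from the mitigation fund, for a payoff of 76.00.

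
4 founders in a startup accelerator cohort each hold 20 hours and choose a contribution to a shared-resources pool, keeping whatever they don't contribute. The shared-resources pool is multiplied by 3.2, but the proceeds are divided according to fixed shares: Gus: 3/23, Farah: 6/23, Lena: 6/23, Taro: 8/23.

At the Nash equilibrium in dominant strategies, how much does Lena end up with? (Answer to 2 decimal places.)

36.70 hours

Player j's private return per contributed unit is 3.2 × (j's share). Contributing is weakly dominant for j when that share is at least 1/3.2 = 0.3125, and contributing 0 is dominant otherwise.
Only Taro (8/23) clears that bar, contributing 20; the remaining 3 contribute 0. Total contributed: 20.
Lena keeps 20 and receives 3.2 × 20 × 6/23 = 16.70 from the shared-resources pool, for a payoff of 36.70.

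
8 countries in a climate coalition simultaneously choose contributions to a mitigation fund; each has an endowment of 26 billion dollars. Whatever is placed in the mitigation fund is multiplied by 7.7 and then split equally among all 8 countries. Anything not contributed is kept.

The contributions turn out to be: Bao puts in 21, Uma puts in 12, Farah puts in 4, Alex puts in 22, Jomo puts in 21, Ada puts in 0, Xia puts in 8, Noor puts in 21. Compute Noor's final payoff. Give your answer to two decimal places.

109.91 billion dollars

Total contributed: 21 + 12 + 4 + 22 + 21 + 0 + 8 + 21 = 109.
Each receives 7.7 × 109 / 8 = 104.91 from the mitigation fund.
Noor keeps 26 − 21 = 5, so Noor's payoff is 5 + 104.91 = 109.91.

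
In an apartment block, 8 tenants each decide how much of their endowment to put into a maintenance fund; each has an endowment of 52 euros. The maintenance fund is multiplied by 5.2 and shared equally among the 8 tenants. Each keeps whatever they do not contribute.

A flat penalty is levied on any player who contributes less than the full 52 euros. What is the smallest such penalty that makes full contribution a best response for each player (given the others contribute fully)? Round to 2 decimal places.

Given the others contribute fully, the best deviation is to contribute 0 (any partial contribution still incurs the fine and gives up units whose private return 0.6500 is below 1).
Deviating from 52 to 0 saves 52 euros but forfeits the deviator's share of the drop in the maintenance fund: 5.2/8 × 52 = 33.80.
So the deviation gain is 52 − 33.80 = 18.20, and the fine must be at least 18.20 euros to wipe it out.

18.20 euros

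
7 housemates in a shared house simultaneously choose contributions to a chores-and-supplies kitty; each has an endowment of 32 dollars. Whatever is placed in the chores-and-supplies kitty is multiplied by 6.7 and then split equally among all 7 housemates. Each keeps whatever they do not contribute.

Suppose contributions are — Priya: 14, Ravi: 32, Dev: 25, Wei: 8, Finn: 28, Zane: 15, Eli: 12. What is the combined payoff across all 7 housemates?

Total contributed: 14 + 32 + 25 + 8 + 28 + 15 + 12 = 134; total kept: 7 × 32 − 134 = 90.
The chores-and-supplies kitty pays out 6.7 × 134 = 897.80 in aggregate.
Group total = 90 + 897.80 = 987.80.

987.80 dollars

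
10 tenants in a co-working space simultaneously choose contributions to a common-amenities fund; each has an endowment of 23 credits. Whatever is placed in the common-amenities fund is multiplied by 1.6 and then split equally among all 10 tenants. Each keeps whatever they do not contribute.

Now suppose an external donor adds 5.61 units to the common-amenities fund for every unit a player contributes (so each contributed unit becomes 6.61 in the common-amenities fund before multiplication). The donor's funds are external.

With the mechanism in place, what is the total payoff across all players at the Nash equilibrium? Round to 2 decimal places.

Under the mechanism each unit contributed yields 1.6 × 6.61 / 10 = 1.0576 back to its contributor per unit of net cost, which exceeds 1, making full contribution the dominant choice for everyone.
So the Nash equilibrium is full contribution by all 10; the group earns 1.6 × 6.61 × 230 = 2432.48.

2432.48 credits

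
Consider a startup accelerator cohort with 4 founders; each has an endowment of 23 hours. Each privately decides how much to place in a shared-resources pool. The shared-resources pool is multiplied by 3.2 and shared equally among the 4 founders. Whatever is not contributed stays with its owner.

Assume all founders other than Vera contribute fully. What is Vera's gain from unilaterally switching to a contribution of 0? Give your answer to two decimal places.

4.60 hours

Switching from a contribution of 23 to 0 lets Vera keep an extra 23 hours, but lowers the shared-resources pool by 23, which costs Vera their own share of that drop: 3.2/4 × 23 = 18.40.
Net gain = 23 − 18.40 = 4.60. The private return per contributed unit (0.8000) is below 1, so free-riding is indeed the best response regardless of what the others do.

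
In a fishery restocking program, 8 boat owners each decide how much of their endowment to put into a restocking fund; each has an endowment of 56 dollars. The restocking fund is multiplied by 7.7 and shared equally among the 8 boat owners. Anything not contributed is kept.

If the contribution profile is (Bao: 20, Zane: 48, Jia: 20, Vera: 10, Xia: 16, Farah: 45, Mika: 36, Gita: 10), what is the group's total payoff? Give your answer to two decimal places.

1821.50 dollars

Total contributed: 20 + 48 + 20 + 10 + 16 + 45 + 36 + 10 = 205; total kept: 8 × 56 − 205 = 243.
The restocking fund pays out 7.7 × 205 = 1578.50 in aggregate.
Group total = 243 + 1578.50 = 1821.50.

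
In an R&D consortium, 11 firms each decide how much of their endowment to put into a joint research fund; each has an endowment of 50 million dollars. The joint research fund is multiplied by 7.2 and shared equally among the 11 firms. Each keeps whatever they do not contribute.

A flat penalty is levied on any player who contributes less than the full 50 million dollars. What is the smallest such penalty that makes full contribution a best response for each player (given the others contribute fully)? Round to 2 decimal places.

Given the others contribute fully, the best deviation is to contribute 0 (any partial contribution still incurs the fine and gives up units whose private return 0.6545 is below 1).
Deviating from 50 to 0 saves 50 million dollars but forfeits the deviator's share of the drop in the joint research fund: 7.2/11 × 50 = 32.73.
So the deviation gain is 50 − 32.73 = 17.27, and the fine must be at least 17.27 million dollars to wipe it out.

17.27 million dollars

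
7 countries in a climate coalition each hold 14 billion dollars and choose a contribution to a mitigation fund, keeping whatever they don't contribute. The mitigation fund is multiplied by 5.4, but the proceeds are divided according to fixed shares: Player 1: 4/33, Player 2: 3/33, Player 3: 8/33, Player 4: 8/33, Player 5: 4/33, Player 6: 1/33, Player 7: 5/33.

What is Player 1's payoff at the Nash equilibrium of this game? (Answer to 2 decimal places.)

Player j's private return per contributed unit is 5.4 × (j's share). Contributing is weakly dominant for j when that share is at least 1/5.4 = 0.1852, and contributing 0 is dominant otherwise.
The shares above 0.1852 belong to Player 3 and Player 4, contributing 14 each; the remaining 5 contribute 0. Total contributed: 28.
Player 1 keeps 14 and receives 5.4 × 28 × 4/33 = 18.33 from the mitigation fund, for a payoff of 32.33.

32.33 billion dollars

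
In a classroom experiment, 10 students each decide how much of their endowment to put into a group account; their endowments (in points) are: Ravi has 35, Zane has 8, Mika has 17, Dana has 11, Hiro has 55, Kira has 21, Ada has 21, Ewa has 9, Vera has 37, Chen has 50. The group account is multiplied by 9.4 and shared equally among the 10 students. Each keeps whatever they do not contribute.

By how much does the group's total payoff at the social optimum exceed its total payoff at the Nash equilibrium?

The private return per contributed unit is 9.4/10 = 0.9400 < 1 for every player regardless of endowment, so the Nash equilibrium is zero contribution and the group total is Σ E_j = 35 + 8 + 17 + 11 + 55 + 21 + 21 + 9 + 37 + 50 = 264.
Each contributed unit returns 9.400 to the group, so the social optimum is full contribution by everyone: group total = 9.400 × 264 = 2481.60.
Efficiency loss = (9.400 − 1) × 264 = 2217.60.

2217.60 points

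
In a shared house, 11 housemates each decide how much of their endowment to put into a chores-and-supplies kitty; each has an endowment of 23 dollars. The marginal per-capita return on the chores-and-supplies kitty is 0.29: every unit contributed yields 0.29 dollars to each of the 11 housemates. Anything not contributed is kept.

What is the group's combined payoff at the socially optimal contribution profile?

Each contributed unit returns 3.190 to the group as a whole (0.29 to each of 11 players), which exceeds 1, so the social optimum is full contribution: group total = 3.190 × 253 = 807.07.

807.07 dollars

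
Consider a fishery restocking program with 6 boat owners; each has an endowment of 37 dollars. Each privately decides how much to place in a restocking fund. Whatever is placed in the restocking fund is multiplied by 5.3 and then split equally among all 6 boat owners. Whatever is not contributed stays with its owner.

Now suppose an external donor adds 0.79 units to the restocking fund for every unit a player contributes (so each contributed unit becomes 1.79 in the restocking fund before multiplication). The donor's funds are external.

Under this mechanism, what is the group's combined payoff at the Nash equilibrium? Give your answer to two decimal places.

2106.11 dollars

With the mechanism, a contributed unit returns 5.3 × 1.79 / 6 = 1.5812 per unit of net cost to the contributor — now above 1 — so contributing fully is weakly dominant for every player.
So the Nash equilibrium is full contribution by all 6; the group earns 5.3 × 1.79 × 222 = 2106.11.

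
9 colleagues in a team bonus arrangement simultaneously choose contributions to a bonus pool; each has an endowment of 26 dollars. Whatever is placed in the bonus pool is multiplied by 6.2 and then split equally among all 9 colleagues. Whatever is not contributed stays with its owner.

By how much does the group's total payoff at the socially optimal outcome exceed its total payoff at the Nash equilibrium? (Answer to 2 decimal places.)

1216.80 dollars

Each contributed unit returns 6.2/9 = 0.6889 to its contributor — below 1 — so contributing 0 is dominant for every player. At the Nash equilibrium everyone keeps their 26, and the group total is 9 × 26 = 234.
Each contributed unit returns 6.200 to the group as a whole (0.6889 to each of 9 players), which exceeds 1, so the social optimum is full contribution: group total = 6.200 × 234 = 1450.80.
Efficiency loss = 1450.80 − 234 = 1216.80.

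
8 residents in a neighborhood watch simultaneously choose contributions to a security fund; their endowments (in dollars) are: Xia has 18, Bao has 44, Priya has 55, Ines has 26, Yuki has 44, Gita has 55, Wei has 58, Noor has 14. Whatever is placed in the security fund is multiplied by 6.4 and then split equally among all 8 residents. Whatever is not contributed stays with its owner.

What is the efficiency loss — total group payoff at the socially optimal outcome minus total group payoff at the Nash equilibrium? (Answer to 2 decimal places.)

1695.60 dollars

The private return per contributed unit is 6.4/8 = 0.8000 < 1 for every player regardless of endowment, so the Nash equilibrium is zero contribution and the group total is Σ E_j = 18 + 44 + 55 + 26 + 44 + 55 + 58 + 14 = 314.
Each contributed unit returns 6.400 to the group, so the social optimum is full contribution by everyone: group total = 6.400 × 314 = 2009.60.
Efficiency loss = (6.400 − 1) × 314 = 1695.60.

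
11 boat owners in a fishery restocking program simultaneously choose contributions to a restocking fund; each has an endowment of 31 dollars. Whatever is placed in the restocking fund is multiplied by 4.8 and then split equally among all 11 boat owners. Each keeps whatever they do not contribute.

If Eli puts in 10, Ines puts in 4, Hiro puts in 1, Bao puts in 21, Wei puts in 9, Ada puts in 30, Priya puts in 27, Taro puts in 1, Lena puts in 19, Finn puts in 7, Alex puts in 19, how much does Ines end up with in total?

91.58 dollars

Total contributed: 10 + 4 + 1 + 21 + 9 + 30 + 27 + 1 + 19 + 7 + 19 = 148.
Each receives 4.8 × 148 / 11 = 64.58 from the restocking fund.
Ines keeps 31 − 4 = 27, so Ines's payoff is 27 + 64.58 = 91.58.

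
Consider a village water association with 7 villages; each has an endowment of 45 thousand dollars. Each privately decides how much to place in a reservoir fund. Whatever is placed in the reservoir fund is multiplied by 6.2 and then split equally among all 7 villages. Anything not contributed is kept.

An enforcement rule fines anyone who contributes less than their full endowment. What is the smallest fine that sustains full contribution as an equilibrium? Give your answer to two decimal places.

5.14 thousand dollars

Given the others contribute fully, the best deviation is to contribute 0 (any partial contribution still incurs the fine and gives up units whose private return 0.8857 is below 1).
Deviating from 45 to 0 saves 45 thousand dollars but forfeits the deviator's share of the drop in the reservoir fund: 6.2/7 × 45 = 39.86.
So the deviation gain is 45 − 39.86 = 5.14, and the fine must be at least 5.14 thousand dollars to wipe it out.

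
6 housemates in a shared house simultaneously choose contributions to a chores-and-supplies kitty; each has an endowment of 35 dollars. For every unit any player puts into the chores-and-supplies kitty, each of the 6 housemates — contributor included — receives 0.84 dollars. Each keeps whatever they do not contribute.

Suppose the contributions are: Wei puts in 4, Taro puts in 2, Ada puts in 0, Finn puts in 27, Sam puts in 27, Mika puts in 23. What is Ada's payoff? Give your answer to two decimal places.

104.72 dollars

Total contributed: 4 + 2 + 0 + 27 + 27 + 23 = 83.
Each receives 0.84 × 83 = 69.72 from the chores-and-supplies kitty.
Ada keeps 35 − 0 = 35, so Ada's payoff is 35 + 69.72 = 104.72.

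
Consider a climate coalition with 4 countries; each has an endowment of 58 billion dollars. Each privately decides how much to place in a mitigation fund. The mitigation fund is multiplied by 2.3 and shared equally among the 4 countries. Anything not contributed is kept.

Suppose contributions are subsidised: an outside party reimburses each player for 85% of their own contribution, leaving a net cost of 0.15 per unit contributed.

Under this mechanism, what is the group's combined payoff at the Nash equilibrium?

730.80 billion dollars

The effective private return per unit is now (2.3/4) / 0.15 = 3.8333 > 1, so every player's dominant strategy flips to full contribution.
At the Nash equilibrium everyone contributes 58. Group total payoff = 4 × (58 × 0.85 + 2.3 × 58) = 730.80.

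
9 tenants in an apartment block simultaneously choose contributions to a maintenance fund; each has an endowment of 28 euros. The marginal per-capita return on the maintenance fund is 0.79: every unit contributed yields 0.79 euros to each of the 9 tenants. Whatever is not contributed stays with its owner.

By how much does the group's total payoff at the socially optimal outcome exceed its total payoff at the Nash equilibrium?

1539.72 euros

The private return per contributed unit is 0.79 < 1, so contributing 0 is dominant for every player. At the Nash equilibrium everyone keeps their 28, and the group total is 9 × 28 = 252.
Each contributed unit returns 7.110 to the group as a whole (0.79 to each of 9 players), which exceeds 1, so the social optimum is full contribution: group total = 7.110 × 252 = 1791.72.
Efficiency loss = 1791.72 − 252 = 1539.72.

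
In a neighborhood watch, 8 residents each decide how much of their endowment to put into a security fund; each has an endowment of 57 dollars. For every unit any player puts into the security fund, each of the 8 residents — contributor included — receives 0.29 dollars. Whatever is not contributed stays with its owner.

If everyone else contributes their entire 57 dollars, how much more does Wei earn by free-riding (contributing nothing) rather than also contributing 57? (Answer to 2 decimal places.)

Switching from a contribution of 57 to 0 lets Wei keep an extra 57 dollars, but lowers the security fund by 57, which costs Wei their own share of that drop: 0.29 × 57 = 16.53.
Net gain = 57 − 16.53 = 40.47. The private return per contributed unit (0.29) is below 1, so free-riding is indeed the best response regardless of what the others do.

40.47 dollars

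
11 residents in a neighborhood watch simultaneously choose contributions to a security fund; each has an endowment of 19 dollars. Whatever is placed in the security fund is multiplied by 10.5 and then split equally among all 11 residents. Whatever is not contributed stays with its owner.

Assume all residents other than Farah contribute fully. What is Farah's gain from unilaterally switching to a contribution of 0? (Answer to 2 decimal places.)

Switching from a contribution of 19 to 0 lets Farah keep an extra 19 dollars, but lowers the security fund by 19, which costs Farah their own share of that drop: 10.5/11 × 19 = 18.14.
Net gain = 19 − 18.14 = 0.86. The private return per contributed unit (0.9545) is below 1, so free-riding is indeed the best response regardless of what the others do.

0.86 dollars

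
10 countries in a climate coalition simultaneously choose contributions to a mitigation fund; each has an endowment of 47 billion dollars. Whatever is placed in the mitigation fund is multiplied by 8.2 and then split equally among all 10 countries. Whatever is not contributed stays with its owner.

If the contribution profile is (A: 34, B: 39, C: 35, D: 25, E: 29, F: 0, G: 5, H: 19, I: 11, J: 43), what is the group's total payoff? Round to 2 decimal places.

Total contributed: 34 + 39 + 35 + 25 + 29 + 0 + 5 + 19 + 11 + 43 = 240; total kept: 10 × 47 − 240 = 230.
The mitigation fund pays out 8.2 × 240 = 1968.00 in aggregate.
Group total = 230 + 1968.00 = 2198.00.

2198.00 billion dollars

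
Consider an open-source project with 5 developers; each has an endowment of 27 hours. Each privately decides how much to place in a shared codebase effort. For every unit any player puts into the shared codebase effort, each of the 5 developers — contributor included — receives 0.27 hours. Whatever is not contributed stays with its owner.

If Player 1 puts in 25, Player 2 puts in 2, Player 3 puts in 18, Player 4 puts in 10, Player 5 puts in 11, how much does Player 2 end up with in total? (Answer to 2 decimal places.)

Total contributed: 25 + 2 + 18 + 10 + 11 = 66.
Each receives 0.27 × 66 = 17.82 from the shared codebase effort.
Player 2 keeps 27 − 2 = 25, so Player 2's payoff is 25 + 17.82 = 42.82.

42.82 hours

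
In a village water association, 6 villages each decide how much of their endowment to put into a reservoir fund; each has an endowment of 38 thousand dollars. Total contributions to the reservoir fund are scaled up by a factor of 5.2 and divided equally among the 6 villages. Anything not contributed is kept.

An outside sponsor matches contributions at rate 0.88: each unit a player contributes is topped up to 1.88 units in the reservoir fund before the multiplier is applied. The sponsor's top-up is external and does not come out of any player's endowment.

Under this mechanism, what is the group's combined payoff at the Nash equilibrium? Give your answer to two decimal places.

Under the mechanism each unit contributed yields 5.2 × 1.88 / 6 = 1.6293 back to its contributor per unit of net cost, which exceeds 1, making full contribution the dominant choice for everyone.
So the Nash equilibrium is full contribution by all 6; the group earns 5.2 × 1.88 × 228 = 2228.93.

2228.93 thousand dollars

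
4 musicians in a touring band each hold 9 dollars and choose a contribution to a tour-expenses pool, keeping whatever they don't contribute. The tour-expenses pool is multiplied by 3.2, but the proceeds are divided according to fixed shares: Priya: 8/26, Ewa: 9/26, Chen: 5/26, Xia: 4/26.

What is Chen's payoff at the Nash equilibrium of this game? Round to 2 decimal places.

14.54 dollars

For player j, contributing a unit is worthwhile iff 3.2 × (j's share) ≥ 1, i.e. iff j's share is at least 0.3125.
Only Ewa (9/26) clears that bar, contributing 9; the remaining 3 contribute 0. Total contributed: 9.
Chen keeps 9 and receives 3.2 × 9 × 5/26 = 5.54 from the tour-expenses pool, for a payoff of 14.54.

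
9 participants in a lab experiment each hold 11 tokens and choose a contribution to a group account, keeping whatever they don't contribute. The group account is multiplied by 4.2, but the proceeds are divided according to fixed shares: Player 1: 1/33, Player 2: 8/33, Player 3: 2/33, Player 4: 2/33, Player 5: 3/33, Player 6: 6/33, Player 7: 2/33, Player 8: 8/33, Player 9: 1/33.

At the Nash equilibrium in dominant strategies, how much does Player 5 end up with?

For player j, contributing a unit is worthwhile iff 4.2 × (j's share) ≥ 1, i.e. iff j's share is at least 0.2381.
Player 2 and Player 8 clear that bar, contributing 11 each; the remaining 7 contribute 0. Total contributed: 22.
Player 5 keeps 11 and receives 4.2 × 22 × 3/33 = 8.40 from the group account, for a payoff of 19.40.

19.40 tokens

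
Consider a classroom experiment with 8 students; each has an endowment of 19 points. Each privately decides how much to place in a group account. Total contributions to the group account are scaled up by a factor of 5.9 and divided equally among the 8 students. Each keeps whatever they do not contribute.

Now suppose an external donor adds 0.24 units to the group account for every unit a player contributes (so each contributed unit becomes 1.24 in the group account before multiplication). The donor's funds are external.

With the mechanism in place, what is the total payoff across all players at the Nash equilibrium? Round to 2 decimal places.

152.00 points

Even with the mechanism, each unit contributed returns only 5.9 × 1.24 / 8 = 0.9145 per unit of net cost, so contributing nothing is still dominant.
At the Nash equilibrium no one contributes; group total payoff = 8 × 19 = 152.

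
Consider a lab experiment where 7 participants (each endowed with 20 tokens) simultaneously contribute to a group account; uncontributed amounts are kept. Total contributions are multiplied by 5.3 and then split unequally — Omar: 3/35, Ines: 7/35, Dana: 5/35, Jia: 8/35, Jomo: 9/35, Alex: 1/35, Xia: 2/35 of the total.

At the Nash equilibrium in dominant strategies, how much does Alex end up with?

A player with share s gets back 5.3·s per unit contributed, so full contribution is dominant for anyone with s > 1/5.3 = 0.1887 and zero contribution is dominant for anyone below.
Ines, Jia and Jomo clear that bar, contributing 20 each; the remaining 4 contribute 0. Total contributed: 60.
Alex keeps 20 and receives 5.3 × 60 × 1/35 = 9.09 from the group account, for a payoff of 29.09.

29.09 tokens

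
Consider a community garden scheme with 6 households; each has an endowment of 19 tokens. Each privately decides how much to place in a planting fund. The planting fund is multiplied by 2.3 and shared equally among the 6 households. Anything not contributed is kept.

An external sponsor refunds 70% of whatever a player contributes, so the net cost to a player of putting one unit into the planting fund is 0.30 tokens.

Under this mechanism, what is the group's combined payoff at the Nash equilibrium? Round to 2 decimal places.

342.00 tokens

The effective private return per unit is now (2.3/6) / 0.30 = 1.2778 > 1, so every player's dominant strategy flips to full contribution.
So the Nash equilibrium is full contribution by all 6; the group earns 6 × (19 × 0.70 + 2.3 × 19) = 342.00.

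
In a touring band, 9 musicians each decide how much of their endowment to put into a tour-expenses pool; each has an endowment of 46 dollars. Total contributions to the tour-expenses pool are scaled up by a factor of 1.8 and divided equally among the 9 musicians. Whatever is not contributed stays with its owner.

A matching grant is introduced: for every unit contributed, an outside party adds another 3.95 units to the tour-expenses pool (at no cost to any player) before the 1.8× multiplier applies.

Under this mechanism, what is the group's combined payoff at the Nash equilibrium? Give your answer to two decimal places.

414.00 dollars

The effective private return is 1.8 × 4.95 / 9 = 0.9900, which is still under 1, so the mechanism doesn't change anyone's dominant strategy: zero contribution.
At the Nash equilibrium no one contributes; group total payoff = 9 × 46 = 414.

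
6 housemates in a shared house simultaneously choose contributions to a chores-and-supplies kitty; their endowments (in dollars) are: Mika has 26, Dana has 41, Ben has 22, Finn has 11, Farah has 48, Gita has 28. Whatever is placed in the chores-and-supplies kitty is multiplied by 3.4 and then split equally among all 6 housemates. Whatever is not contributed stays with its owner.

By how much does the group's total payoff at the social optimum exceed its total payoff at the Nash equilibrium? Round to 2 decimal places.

422.40 dollars

The private return per contributed unit is 3.4/6 = 0.5667 < 1 for every player regardless of endowment, so the Nash equilibrium is zero contribution and the group total is Σ E_j = 26 + 41 + 22 + 11 + 48 + 28 = 176.
Each contributed unit returns 3.400 to the group, so the social optimum is full contribution by everyone: group total = 3.400 × 176 = 598.40.
Efficiency loss = (3.400 − 1) × 176 = 422.40.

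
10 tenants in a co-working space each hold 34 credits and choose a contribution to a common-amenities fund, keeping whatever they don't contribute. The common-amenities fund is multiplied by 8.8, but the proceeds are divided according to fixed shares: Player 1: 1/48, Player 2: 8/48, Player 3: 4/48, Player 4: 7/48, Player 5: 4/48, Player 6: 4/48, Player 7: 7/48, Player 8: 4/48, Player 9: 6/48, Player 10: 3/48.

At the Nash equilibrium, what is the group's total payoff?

A player with share s gets back 8.8·s per unit contributed, so full contribution is dominant for anyone with s > 1/8.8 = 0.1136 and zero contribution is dominant for anyone below.
Player 2, Player 4, Player 7 and Player 9 are above the threshold, contributing 34 each; the remaining 6 contribute 0. Total contributed: 136.
The common-amenities fund pays out 8.8 × 136 = 1196.80 in total (split across the unequal shares, but the aggregate is all that matters for the group sum).
The 6 free-riders keep 34 each, adding 204. Group total = 204 + 1196.80 = 1400.80.

1400.80 credits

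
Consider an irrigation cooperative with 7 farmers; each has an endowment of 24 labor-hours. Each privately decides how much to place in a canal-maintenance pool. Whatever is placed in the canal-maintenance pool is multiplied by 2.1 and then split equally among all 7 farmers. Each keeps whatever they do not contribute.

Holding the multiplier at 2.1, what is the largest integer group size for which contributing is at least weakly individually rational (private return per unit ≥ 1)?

2

Private return per unit is 2.1/(group size), which is ≥ 1 whenever the group size is ≤ 2.1.
The largest such integer is 2.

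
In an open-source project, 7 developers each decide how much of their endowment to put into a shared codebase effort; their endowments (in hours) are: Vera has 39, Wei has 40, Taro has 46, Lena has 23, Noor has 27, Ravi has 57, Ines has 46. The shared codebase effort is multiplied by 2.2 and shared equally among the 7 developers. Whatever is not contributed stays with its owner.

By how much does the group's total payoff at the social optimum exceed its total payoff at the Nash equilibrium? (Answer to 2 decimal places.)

333.60 hours

The private return per contributed unit is 2.2/7 = 0.3143 < 1 for every player regardless of endowment, so the Nash equilibrium is zero contribution and the group total is Σ E_j = 39 + 40 + 46 + 23 + 27 + 57 + 46 = 278.
Each contributed unit returns 2.200 to the group, so the social optimum is full contribution by everyone: group total = 2.200 × 278 = 611.60.
Efficiency loss = (2.200 − 1) × 278 = 333.60.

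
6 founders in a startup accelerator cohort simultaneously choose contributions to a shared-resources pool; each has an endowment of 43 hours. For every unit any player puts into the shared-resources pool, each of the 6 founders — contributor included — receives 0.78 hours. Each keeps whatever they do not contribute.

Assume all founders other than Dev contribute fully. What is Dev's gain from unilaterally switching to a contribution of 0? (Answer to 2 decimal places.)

Switching from a contribution of 43 to 0 lets Dev keep an extra 43 hours, but lowers the shared-resources pool by 43, which costs Dev their own share of that drop: 0.78 × 43 = 33.54.
Net gain = 43 − 33.54 = 9.46. The private return per contributed unit (0.78) is below 1, so free-riding is indeed the best response regardless of what the others do.

9.46 hours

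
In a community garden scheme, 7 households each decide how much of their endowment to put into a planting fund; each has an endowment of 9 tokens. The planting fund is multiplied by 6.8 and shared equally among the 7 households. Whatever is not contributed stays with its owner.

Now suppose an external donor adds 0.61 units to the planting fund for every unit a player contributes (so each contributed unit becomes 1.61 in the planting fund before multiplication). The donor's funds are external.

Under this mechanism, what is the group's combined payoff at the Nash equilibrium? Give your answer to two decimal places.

689.72 tokens

With the mechanism, a contributed unit returns 6.8 × 1.61 / 7 = 1.5640 per unit of net cost to the contributor — now above 1 — so contributing fully is weakly dominant for every player.
At the Nash equilibrium everyone contributes 9. Group total payoff = 6.8 × 1.61 × 63 = 689.72.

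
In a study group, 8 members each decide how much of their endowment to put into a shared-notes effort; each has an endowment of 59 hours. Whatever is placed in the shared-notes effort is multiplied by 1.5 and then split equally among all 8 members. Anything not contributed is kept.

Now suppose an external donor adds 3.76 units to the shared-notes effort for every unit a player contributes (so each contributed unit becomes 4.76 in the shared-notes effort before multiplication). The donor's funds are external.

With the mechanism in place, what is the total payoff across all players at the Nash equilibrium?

Even with the mechanism, each unit contributed returns only 1.5 × 4.76 / 8 = 0.8925 per unit of net cost, so contributing nothing is still dominant.
Everyone keeps their endowment and the group total is 8 × 59 = 472.

472.00 hours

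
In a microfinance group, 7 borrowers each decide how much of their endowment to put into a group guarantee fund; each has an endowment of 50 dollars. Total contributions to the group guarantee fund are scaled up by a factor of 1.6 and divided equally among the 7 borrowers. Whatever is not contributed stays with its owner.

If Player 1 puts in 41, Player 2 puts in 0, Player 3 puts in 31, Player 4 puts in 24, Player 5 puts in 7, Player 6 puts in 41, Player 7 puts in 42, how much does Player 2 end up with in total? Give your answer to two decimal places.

Total contributed: 41 + 0 + 31 + 24 + 7 + 41 + 42 = 186.
Each receives 1.6 × 186 / 7 = 42.51 from the group guarantee fund.
Player 2 keeps 50 − 0 = 50, so Player 2's payoff is 50 + 42.51 = 92.51.

92.51 dollars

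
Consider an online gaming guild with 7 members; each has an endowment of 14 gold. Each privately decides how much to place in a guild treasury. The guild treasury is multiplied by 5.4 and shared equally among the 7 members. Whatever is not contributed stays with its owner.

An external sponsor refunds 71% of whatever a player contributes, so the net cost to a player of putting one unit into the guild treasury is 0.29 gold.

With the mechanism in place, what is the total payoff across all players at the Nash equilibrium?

598.78 gold

The effective private return per unit is now (5.4/7) / 0.29 = 2.6601 > 1, so every player's dominant strategy flips to full contribution.
So the Nash equilibrium is full contribution by all 7; the group earns 7 × (14 × 0.71 + 5.4 × 14) = 598.78.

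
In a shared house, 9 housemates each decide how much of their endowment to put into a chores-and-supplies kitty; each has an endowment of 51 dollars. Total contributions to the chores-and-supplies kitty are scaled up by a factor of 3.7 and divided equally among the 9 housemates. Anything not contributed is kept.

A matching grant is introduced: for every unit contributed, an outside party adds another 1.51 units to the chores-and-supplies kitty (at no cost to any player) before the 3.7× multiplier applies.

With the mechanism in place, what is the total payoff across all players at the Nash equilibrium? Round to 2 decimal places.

4262.73 dollars

With the mechanism, a contributed unit returns 3.7 × 2.51 / 9 = 1.0319 per unit of net cost to the contributor — now above 1 — so contributing fully is weakly dominant for every player.
At the Nash equilibrium everyone contributes 51. Group total payoff = 3.7 × 2.51 × 459 = 4262.73.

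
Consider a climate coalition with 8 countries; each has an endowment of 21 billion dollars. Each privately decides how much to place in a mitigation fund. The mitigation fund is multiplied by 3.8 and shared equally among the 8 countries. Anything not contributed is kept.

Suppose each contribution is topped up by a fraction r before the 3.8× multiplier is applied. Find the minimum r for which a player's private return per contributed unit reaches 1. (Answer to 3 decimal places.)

1.105

With matching at rate r, one contributed unit becomes (1 + r) in the mitigation fund and returns 3.8 × (1 + r) / 8 to the contributor.
Setting this equal to 1: 1 + r = 8/3.8 = 2.1053.
So the minimum matching rate is r = 2.1053 − 1 = 1.105.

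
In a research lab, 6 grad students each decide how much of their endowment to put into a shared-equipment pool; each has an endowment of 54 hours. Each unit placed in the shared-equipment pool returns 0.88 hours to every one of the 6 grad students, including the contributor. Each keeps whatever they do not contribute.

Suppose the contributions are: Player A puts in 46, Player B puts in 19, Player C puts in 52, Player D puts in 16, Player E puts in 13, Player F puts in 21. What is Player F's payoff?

Total contributed: 46 + 19 + 52 + 16 + 13 + 21 = 167.
Each receives 0.88 × 167 = 146.96 from the shared-equipment pool.
Player F keeps 54 − 21 = 33, so Player F's payoff is 33 + 146.96 = 179.96.

179.96 hours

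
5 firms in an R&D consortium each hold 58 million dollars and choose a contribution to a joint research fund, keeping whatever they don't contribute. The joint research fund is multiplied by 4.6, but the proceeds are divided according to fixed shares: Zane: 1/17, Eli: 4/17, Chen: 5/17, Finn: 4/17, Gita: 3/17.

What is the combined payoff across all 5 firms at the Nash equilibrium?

Player j's private return per contributed unit is 4.6 × (j's share). Contributing is weakly dominant for j when that share is at least 1/4.6 = 0.2174, and contributing 0 is dominant otherwise.
Eli, Chen and Finn are above the threshold, contributing 58 each; the remaining 2 contribute 0. Total contributed: 174.
The joint research fund pays out 4.6 × 174 = 800.40 in total (split across the unequal shares, but the aggregate is all that matters for the group sum).
The 2 free-riders keep 58 each, adding 116. Group total = 116 + 800.40 = 916.40.

916.40 million dollars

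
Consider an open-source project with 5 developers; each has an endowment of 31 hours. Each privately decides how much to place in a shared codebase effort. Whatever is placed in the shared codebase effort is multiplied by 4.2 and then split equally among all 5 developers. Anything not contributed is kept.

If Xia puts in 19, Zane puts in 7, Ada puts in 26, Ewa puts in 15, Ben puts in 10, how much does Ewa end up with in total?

Total contributed: 19 + 7 + 26 + 15 + 10 = 77.
Each receives 4.2 × 77 / 5 = 64.68 from the shared codebase effort.
Ewa keeps 31 − 15 = 16, so Ewa's payoff is 16 + 64.68 = 80.68.

80.68 hours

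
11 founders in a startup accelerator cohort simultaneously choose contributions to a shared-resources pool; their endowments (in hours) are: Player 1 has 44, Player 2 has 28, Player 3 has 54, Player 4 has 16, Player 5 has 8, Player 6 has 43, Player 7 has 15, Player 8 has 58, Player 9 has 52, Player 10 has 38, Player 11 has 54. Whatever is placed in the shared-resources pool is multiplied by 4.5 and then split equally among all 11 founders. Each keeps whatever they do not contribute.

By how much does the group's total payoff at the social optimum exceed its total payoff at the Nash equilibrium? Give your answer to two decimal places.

1435.00 hours

The private return per contributed unit is 4.5/11 = 0.4091 < 1 for every player regardless of endowment, so the Nash equilibrium is zero contribution and the group total is Σ E_j = 44 + 28 + 54 + 16 + 8 + 43 + 15 + 58 + 52 + 38 + 54 = 410.
Each contributed unit returns 4.500 to the group, so the social optimum is full contribution by everyone: group total = 4.500 × 410 = 1845.00.
Efficiency loss = (4.500 − 1) × 410 = 1435.00.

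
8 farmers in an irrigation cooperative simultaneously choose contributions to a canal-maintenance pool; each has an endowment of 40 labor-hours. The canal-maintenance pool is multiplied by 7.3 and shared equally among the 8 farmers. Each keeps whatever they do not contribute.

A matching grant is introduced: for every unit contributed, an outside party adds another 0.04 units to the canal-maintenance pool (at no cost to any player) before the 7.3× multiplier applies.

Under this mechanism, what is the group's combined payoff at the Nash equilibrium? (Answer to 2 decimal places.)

With the mechanism, a contributed unit returns 7.3 × 1.04 / 8 = 0.9490 per unit of net cost — still below 1 — so contributing 0 remains dominant for every player.
At the Nash equilibrium no one contributes; group total payoff = 8 × 40 = 320.

320.00 labor-hours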